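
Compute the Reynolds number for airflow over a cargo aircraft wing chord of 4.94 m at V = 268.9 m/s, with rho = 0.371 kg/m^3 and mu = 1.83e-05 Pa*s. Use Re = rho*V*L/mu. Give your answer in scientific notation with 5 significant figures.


Step 1: Numerator = rho * V * L = 0.371 * 268.9 * 4.94 = 492.823786
Step 2: Re = 492.823786 / 1.83e-05
Step 3: Re = 2.6930e+07

2.6930e+07


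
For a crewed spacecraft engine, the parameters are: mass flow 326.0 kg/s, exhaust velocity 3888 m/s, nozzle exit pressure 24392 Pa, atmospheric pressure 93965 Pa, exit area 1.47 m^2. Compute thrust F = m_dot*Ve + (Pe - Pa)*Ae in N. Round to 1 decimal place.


Step 1: Momentum thrust = m_dot * Ve = 326.0 * 3888 = 1267488.0 N
Step 2: Pressure thrust = (Pe - Pa) * Ae = (24392 - 93965) * 1.47 = -102272.31 N
Step 3: Total thrust F = 1267488.0 + -102272.31 = 1165215.7 N

1165215.7


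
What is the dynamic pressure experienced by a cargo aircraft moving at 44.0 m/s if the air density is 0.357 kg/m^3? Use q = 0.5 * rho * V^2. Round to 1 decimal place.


Step 1: V^2 = 44.0^2 = 1936.0
Step 2: q = 0.5 * 0.357 * 1936.0
Step 3: q = 345.6 Pa

345.6


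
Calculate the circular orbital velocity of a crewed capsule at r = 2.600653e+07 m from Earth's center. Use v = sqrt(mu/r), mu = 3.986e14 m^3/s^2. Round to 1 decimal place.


Step 1: mu / r = 3.986e14 / 2.600653e+07 = 15326919.8159
Step 2: v = sqrt(15326919.8159) = 3915.0 m/s

3915.0


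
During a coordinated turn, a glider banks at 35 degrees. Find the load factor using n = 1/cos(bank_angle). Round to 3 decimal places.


Step 1: Convert 35 degrees to radians = 0.610865
Step 2: cos(35 deg) = 0.819152
Step 3: n = 1 / 0.819152 = 1.221

1.221


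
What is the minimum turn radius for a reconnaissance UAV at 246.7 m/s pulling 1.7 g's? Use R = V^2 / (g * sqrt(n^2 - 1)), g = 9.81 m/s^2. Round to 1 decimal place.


Step 1: V^2 = 246.7^2 = 60860.89
Step 2: n^2 - 1 = 1.7^2 - 1 = 1.89
Step 3: sqrt(1.89) = 1.374773
Step 4: R = 60860.89 / (9.81 * 1.374773) = 4512.7 m

4512.7


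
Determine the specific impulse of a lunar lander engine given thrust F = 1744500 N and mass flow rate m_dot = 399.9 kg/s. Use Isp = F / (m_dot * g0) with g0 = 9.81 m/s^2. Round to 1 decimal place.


Step 1: m_dot * g0 = 399.9 * 9.81 = 3923.02
Step 2: Isp = 1744500 / 3923.02 = 444.7 s

444.7


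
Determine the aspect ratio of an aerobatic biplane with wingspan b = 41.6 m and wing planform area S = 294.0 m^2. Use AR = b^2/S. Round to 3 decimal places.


Step 1: b^2 = 41.6^2 = 1730.56
Step 2: AR = 1730.56 / 294.0 = 5.886

5.886


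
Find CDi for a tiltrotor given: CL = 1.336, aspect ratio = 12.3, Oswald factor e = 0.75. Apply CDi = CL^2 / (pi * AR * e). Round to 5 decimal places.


Step 1: CL^2 = 1.336^2 = 1.784896
Step 2: pi * AR * e = 3.14159 * 12.3 * 0.75 = 28.981192
Step 3: CDi = 1.784896 / 28.981192 = 0.06159

0.06159


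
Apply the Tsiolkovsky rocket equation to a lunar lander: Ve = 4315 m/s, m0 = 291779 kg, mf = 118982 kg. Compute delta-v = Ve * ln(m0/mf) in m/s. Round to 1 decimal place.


Step 1: Mass ratio m0/mf = 291779 / 118982 = 2.452295
Step 2: ln(2.452295) = 0.897024
Step 3: delta-v = 4315 * 0.897024 = 3870.7 m/s

3870.7


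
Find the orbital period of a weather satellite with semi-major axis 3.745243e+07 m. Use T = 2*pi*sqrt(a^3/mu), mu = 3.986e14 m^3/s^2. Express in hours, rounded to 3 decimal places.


Step 1: a^3 / mu = 5.253394e+22 / 3.986e14 = 1.317961e+08
Step 2: sqrt(1.317961e+08) = 11480.2502 s
Step 3: T = 2*pi * 11480.2502 = 72132.54 s
Step 4: T in hours = 72132.54 / 3600 = 20.037 hours

20.037


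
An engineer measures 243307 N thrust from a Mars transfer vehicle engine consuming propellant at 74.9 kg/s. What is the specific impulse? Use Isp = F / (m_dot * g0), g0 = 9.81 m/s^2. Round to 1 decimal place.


Step 1: m_dot * g0 = 74.9 * 9.81 = 734.77
Step 2: Isp = 243307 / 734.77 = 331.1 s

331.1


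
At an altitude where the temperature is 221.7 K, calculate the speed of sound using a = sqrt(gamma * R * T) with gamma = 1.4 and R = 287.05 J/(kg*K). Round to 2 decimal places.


Step 1: gamma * R * T = 1.4 * 287.05 * 221.7 = 89094.579
Step 2: a = sqrt(89094.579) = 298.49 m/s

298.49


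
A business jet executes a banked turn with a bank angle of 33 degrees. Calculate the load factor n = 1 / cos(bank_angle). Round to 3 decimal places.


Step 1: Convert 33 degrees to radians = 0.575959
Step 2: cos(33 deg) = 0.838671
Step 3: n = 1 / 0.838671 = 1.192

1.192


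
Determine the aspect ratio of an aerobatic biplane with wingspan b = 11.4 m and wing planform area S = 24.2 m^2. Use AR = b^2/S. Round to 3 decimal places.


Step 1: b^2 = 11.4^2 = 129.96
Step 2: AR = 129.96 / 24.2 = 5.370

5.370


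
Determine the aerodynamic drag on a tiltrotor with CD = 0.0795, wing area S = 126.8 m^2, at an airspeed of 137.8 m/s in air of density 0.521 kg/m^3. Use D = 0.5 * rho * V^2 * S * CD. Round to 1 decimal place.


Step 1: Dynamic pressure q = 0.5 * 0.521 * 137.8^2 = 4946.5928 Pa
Step 2: Drag D = q * S * CD = 4946.5928 * 126.8 * 0.0795
Step 3: D = 49864.6 N

49864.6


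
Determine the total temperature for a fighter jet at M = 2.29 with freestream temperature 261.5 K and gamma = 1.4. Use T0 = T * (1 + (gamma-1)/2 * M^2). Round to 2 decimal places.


Step 1: (gamma-1)/2 = 0.2
Step 2: M^2 = 5.2441
Step 3: 1 + 0.2 * 5.2441 = 2.04882
Step 4: T0 = 261.5 * 2.04882 = 535.77 K

535.77


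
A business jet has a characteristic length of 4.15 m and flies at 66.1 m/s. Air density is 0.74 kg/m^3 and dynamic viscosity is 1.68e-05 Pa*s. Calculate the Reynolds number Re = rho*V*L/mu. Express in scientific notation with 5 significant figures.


Step 1: Numerator = rho * V * L = 0.74 * 66.1 * 4.15 = 202.9931
Step 2: Re = 202.9931 / 1.68e-05
Step 3: Re = 1.2083e+07

1.2083e+07


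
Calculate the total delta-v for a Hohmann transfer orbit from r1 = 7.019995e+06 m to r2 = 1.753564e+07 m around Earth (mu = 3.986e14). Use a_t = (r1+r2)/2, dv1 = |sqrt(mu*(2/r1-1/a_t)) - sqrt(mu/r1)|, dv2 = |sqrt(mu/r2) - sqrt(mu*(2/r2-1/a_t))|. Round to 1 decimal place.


Step 1: Transfer semi-major axis a_t = (7.019995e+06 + 1.753564e+07) / 2 = 1.227782e+07 m
Step 2: v1 (circular at r1) = sqrt(mu/r1) = 7535.29 m/s
Step 3: v_t1 = sqrt(mu*(2/r1 - 1/a_t)) = 9005.35 m/s
Step 4: dv1 = |9005.35 - 7535.29| = 1470.05 m/s
Step 5: v2 (circular at r2) = 4767.69 m/s, v_t2 = 3605.09 m/s
Step 6: dv2 = |4767.69 - 3605.09| = 1162.6 m/s
Step 7: Total delta-v = 1470.05 + 1162.6 = 2632.7 m/s

2632.7


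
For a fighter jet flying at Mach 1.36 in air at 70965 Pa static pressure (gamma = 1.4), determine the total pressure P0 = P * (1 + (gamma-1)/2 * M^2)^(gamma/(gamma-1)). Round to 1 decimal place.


Step 1: (gamma-1)/2 * M^2 = 0.2 * 1.8496 = 0.36992
Step 2: 1 + 0.36992 = 1.36992
Step 3: Exponent gamma/(gamma-1) = 3.5
Step 4: P0 = 70965 * 1.36992^3.5 = 213539.1 Pa

213539.1


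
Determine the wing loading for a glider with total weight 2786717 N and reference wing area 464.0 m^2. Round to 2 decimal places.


Step 1: Wing loading = W / S = 2786717 / 464.0
Step 2: Wing loading = 6005.86 N/m^2

6005.86


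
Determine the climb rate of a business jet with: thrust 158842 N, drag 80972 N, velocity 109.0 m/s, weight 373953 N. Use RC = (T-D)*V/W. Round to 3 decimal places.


Step 1: Excess thrust = T - D = 158842 - 80972 = 77870 N
Step 2: Excess power = 77870 * 109.0 = 8487830.0 W
Step 3: RC = 8487830.0 / 373953 = 22.698 m/s

22.698


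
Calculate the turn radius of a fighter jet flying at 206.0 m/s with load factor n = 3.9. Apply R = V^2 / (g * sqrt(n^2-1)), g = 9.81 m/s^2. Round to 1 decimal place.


Step 1: V^2 = 206.0^2 = 42436.0
Step 2: n^2 - 1 = 3.9^2 - 1 = 14.21
Step 3: sqrt(14.21) = 3.769615
Step 4: R = 42436.0 / (9.81 * 3.769615) = 1147.5 m

1147.5


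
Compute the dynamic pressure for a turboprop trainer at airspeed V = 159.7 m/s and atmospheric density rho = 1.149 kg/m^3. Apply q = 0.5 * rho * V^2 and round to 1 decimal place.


Step 1: V^2 = 159.7^2 = 25504.09
Step 2: q = 0.5 * 1.149 * 25504.09
Step 3: q = 14652.1 Pa

14652.1


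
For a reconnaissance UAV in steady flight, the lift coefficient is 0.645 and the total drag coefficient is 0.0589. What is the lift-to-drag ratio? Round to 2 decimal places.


Step 1: L/D = CL / CD = 0.645 / 0.0589
Step 2: L/D = 10.95

10.95


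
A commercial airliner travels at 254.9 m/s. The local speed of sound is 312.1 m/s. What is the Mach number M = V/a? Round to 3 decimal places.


Step 1: M = V / a = 254.9 / 312.1
Step 2: M = 0.817

0.817


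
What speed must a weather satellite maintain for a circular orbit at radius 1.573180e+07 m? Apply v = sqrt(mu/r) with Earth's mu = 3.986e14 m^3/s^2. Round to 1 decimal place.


Step 1: mu / r = 3.986e14 / 1.573180e+07 = 25337215.0676
Step 2: v = sqrt(25337215.0676) = 5033.6 m/s

5033.6


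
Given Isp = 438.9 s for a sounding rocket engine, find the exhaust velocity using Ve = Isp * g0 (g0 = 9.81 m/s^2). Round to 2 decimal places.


Step 1: Ve = Isp * g0 = 438.9 * 9.81
Step 2: Ve = 4305.61 m/s

4305.61


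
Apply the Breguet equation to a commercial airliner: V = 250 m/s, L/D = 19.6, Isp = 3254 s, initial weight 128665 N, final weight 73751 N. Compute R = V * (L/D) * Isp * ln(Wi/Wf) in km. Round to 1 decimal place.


Step 1: Coefficient = V * (L/D) * Isp = 250 * 19.6 * 3254 = 15944600.0 m
Step 2: Wi/Wf = 128665 / 73751 = 1.744587
Step 3: ln(1.744587) = 0.556518
Step 4: R = 15944600.0 * 0.556518 = 8873450.1 m = 8873.5 km

8873.5


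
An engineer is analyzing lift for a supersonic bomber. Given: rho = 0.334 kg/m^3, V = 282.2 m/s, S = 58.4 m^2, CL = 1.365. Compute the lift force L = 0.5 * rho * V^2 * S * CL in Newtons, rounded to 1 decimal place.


Step 1: Calculate dynamic pressure q = 0.5 * 0.334 * 282.2^2 = 0.5 * 0.334 * 79636.84 = 13299.3523 Pa
Step 2: Multiply by wing area and lift coefficient: L = 13299.3523 * 58.4 * 1.365
Step 3: L = 776682.1732 * 1.365 = 1060171.2 N

1060171.2


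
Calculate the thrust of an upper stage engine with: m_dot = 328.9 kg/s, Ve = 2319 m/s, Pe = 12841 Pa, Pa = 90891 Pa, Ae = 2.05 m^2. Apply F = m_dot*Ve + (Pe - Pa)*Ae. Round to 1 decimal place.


Step 1: Momentum thrust = m_dot * Ve = 328.9 * 2319 = 762719.1 N
Step 2: Pressure thrust = (Pe - Pa) * Ae = (12841 - 90891) * 2.05 = -160002.50 N
Step 3: Total thrust F = 762719.1 + -160002.50 = 602716.6 N

602716.6


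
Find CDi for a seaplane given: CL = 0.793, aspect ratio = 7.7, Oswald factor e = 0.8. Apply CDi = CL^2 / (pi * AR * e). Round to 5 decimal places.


Step 1: CL^2 = 0.793^2 = 0.628849
Step 2: pi * AR * e = 3.14159 * 7.7 * 0.8 = 19.352211
Step 3: CDi = 0.628849 / 19.352211 = 0.03249

0.03249


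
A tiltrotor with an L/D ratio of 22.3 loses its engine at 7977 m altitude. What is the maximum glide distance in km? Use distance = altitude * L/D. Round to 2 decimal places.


Step 1: Glide distance = altitude * L/D = 7977 * 22.3 = 177887.1 m
Step 2: Convert to km: 177887.1 / 1000 = 177.89 km

177.89


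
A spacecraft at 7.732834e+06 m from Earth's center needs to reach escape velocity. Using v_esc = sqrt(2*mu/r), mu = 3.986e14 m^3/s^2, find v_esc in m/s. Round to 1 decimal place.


Step 1: 2*mu/r = 2 * 3.986e14 / 7.732834e+06 = 103092863.4961
Step 2: v_esc = sqrt(103092863.4961) = 10153.5 m/s

10153.5


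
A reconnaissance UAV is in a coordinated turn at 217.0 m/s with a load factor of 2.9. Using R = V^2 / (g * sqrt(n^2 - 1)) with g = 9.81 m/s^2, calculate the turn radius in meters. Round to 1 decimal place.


Step 1: V^2 = 217.0^2 = 47089.0
Step 2: n^2 - 1 = 2.9^2 - 1 = 7.41
Step 3: sqrt(7.41) = 2.722132
Step 4: R = 47089.0 / (9.81 * 2.722132) = 1763.4 m

1763.4


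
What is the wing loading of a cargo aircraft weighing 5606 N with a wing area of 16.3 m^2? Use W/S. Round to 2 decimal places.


Step 1: Wing loading = W / S = 5606 / 16.3
Step 2: Wing loading = 343.93 N/m^2

343.93


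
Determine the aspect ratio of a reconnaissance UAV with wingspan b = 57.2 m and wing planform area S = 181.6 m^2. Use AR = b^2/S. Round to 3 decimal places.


Step 1: b^2 = 57.2^2 = 3271.84
Step 2: AR = 3271.84 / 181.6 = 18.017

18.017


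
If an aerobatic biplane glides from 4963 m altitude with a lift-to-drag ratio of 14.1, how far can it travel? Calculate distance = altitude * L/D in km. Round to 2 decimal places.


Step 1: Glide distance = altitude * L/D = 4963 * 14.1 = 69978.3 m
Step 2: Convert to km: 69978.3 / 1000 = 69.98 km

69.98


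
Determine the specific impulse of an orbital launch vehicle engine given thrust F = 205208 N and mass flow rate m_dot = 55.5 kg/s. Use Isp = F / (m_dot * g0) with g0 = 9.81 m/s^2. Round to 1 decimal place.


Step 1: m_dot * g0 = 55.5 * 9.81 = 544.46
Step 2: Isp = 205208 / 544.46 = 376.9 s

376.9


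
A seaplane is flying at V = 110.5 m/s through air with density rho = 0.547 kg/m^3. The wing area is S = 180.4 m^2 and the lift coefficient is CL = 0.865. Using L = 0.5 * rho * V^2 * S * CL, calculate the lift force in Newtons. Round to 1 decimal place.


Step 1: Calculate dynamic pressure q = 0.5 * 0.547 * 110.5^2 = 0.5 * 0.547 * 12210.25 = 3339.5034 Pa
Step 2: Multiply by wing area and lift coefficient: L = 3339.5034 * 180.4 * 0.865
Step 3: L = 602446.4089 * 0.865 = 521116.1 N

521116.1


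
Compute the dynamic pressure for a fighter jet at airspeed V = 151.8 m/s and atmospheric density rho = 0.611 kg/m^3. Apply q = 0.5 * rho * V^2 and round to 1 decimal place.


Step 1: V^2 = 151.8^2 = 23043.24
Step 2: q = 0.5 * 0.611 * 23043.24
Step 3: q = 7039.7 Pa

7039.7


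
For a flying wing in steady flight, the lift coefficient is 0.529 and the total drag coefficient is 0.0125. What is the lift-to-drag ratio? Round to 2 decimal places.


Step 1: L/D = CL / CD = 0.529 / 0.0125
Step 2: L/D = 42.32

42.32


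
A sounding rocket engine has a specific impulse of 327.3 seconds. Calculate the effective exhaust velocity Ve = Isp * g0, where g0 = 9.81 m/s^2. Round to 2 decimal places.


Step 1: Ve = Isp * g0 = 327.3 * 9.81
Step 2: Ve = 3210.81 m/s

3210.81


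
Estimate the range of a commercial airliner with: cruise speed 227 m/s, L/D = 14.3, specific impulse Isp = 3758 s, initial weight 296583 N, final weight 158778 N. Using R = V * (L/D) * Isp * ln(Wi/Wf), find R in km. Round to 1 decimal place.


Step 1: Coefficient = V * (L/D) * Isp = 227 * 14.3 * 3758 = 12198843.8 m
Step 2: Wi/Wf = 296583 / 158778 = 1.86791
Step 3: ln(1.86791) = 0.62482
Step 4: R = 12198843.8 * 0.62482 = 7622082.9 m = 7622.1 km

7622.1


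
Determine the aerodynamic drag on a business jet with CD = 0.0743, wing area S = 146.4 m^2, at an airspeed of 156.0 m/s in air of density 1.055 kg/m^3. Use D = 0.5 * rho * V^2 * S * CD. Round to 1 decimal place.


Step 1: Dynamic pressure q = 0.5 * 1.055 * 156.0^2 = 12837.24 Pa
Step 2: Drag D = q * S * CD = 12837.24 * 146.4 * 0.0743
Step 3: D = 139637.3 N

139637.3


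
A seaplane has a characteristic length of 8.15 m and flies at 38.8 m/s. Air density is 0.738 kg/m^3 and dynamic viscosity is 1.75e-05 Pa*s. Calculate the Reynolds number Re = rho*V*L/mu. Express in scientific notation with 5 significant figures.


Step 1: Numerator = rho * V * L = 0.738 * 38.8 * 8.15 = 233.37036
Step 2: Re = 233.37036 / 1.75e-05
Step 3: Re = 1.3335e+07

1.3335e+07


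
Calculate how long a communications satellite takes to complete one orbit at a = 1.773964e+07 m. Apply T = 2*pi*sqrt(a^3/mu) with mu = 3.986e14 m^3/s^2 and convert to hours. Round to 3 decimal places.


Step 1: a^3 / mu = 5.582573e+21 / 3.986e14 = 1.400545e+07
Step 2: sqrt(1.400545e+07) = 3742.3858 s
Step 3: T = 2*pi * 3742.3858 = 23514.1 s
Step 4: T in hours = 23514.1 / 3600 = 6.532 hours

6.532


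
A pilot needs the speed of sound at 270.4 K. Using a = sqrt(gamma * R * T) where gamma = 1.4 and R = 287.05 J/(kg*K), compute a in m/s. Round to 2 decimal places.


Step 1: gamma * R * T = 1.4 * 287.05 * 270.4 = 108665.648
Step 2: a = sqrt(108665.648) = 329.64 m/s

329.64


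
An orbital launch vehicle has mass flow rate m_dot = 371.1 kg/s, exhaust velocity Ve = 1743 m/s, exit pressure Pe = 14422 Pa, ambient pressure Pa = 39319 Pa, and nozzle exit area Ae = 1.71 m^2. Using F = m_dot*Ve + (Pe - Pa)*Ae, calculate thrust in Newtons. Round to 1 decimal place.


Step 1: Momentum thrust = m_dot * Ve = 371.1 * 1743 = 646827.3 N
Step 2: Pressure thrust = (Pe - Pa) * Ae = (14422 - 39319) * 1.71 = -42573.87 N
Step 3: Total thrust F = 646827.3 + -42573.87 = 604253.4 N

604253.4


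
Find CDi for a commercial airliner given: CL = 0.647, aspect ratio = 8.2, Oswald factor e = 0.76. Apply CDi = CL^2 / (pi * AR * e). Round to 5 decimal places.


Step 1: CL^2 = 0.647^2 = 0.418609
Step 2: pi * AR * e = 3.14159 * 8.2 * 0.76 = 19.578405
Step 3: CDi = 0.418609 / 19.578405 = 0.02138

0.02138


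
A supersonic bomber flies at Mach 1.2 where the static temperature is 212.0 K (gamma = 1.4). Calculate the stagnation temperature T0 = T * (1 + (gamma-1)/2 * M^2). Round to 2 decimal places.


Step 1: (gamma-1)/2 = 0.2
Step 2: M^2 = 1.44
Step 3: 1 + 0.2 * 1.44 = 1.288
Step 4: T0 = 212.0 * 1.288 = 273.06 K

273.06


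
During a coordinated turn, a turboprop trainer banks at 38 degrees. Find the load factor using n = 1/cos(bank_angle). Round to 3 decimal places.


Step 1: Convert 38 degrees to radians = 0.663225
Step 2: cos(38 deg) = 0.788011
Step 3: n = 1 / 0.788011 = 1.269

1.269


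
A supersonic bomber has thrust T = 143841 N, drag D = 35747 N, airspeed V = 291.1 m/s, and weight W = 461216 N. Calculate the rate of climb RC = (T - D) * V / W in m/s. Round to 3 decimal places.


Step 1: Excess thrust = T - D = 143841 - 35747 = 108094 N
Step 2: Excess power = 108094 * 291.1 = 31466163.4 W
Step 3: RC = 31466163.4 / 461216 = 68.224 m/s

68.224


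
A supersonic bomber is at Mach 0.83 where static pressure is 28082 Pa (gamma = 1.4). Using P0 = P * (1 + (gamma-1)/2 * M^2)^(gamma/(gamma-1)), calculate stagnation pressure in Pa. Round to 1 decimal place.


Step 1: (gamma-1)/2 * M^2 = 0.2 * 0.6889 = 0.13778
Step 2: 1 + 0.13778 = 1.13778
Step 3: Exponent gamma/(gamma-1) = 3.5
Step 4: P0 = 28082 * 1.13778^3.5 = 44119.7 Pa

44119.7


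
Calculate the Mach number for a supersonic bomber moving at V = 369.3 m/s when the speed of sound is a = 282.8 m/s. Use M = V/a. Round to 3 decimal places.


Step 1: M = V / a = 369.3 / 282.8
Step 2: M = 1.306

1.306


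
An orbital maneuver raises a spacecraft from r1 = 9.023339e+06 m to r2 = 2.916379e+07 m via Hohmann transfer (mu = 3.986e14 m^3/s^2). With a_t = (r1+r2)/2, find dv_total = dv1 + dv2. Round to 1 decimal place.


Step 1: Transfer semi-major axis a_t = (9.023339e+06 + 2.916379e+07) / 2 = 1.909356e+07 m
Step 2: v1 (circular at r1) = sqrt(mu/r1) = 6646.38 m/s
Step 3: v_t1 = sqrt(mu*(2/r1 - 1/a_t)) = 8214.17 m/s
Step 4: dv1 = |8214.17 - 6646.38| = 1567.79 m/s
Step 5: v2 (circular at r2) = 3696.98 m/s, v_t2 = 2541.48 m/s
Step 6: dv2 = |3696.98 - 2541.48| = 1155.5 m/s
Step 7: Total delta-v = 1567.79 + 1155.5 = 2723.3 m/s

2723.3


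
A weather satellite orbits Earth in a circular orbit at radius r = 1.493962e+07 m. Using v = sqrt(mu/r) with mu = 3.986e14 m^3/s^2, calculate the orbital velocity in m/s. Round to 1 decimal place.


Step 1: mu / r = 3.986e14 / 1.493962e+07 = 26680732.1739
Step 2: v = sqrt(26680732.1739) = 5165.3 m/s

5165.3


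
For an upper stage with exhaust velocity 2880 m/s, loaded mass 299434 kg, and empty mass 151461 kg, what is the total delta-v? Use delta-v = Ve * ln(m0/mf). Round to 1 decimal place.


Step 1: Mass ratio m0/mf = 299434 / 151461 = 1.976971
Step 2: ln(1.976971) = 0.681566
Step 3: delta-v = 2880 * 0.681566 = 1962.9 m/s

1962.9


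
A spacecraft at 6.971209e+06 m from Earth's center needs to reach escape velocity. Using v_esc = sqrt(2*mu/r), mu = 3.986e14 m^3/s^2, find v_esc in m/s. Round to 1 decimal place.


Step 1: 2*mu/r = 2 * 3.986e14 / 6.971209e+06 = 114356060.7636
Step 2: v_esc = sqrt(114356060.7636) = 10693.7 m/s

10693.7


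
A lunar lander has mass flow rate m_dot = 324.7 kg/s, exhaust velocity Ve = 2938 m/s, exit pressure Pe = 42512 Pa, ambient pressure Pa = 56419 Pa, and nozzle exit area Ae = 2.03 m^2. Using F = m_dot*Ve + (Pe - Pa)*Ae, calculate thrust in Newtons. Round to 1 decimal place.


Step 1: Momentum thrust = m_dot * Ve = 324.7 * 2938 = 953968.6 N
Step 2: Pressure thrust = (Pe - Pa) * Ae = (42512 - 56419) * 2.03 = -28231.21 N
Step 3: Total thrust F = 953968.6 + -28231.21 = 925737.4 N

925737.4


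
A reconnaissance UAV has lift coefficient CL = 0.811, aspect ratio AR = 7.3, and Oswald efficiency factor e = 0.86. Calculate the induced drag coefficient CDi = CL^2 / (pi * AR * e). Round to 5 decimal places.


Step 1: CL^2 = 0.811^2 = 0.657721
Step 2: pi * AR * e = 3.14159 * 7.3 * 0.86 = 19.722919
Step 3: CDi = 0.657721 / 19.722919 = 0.03335

0.03335


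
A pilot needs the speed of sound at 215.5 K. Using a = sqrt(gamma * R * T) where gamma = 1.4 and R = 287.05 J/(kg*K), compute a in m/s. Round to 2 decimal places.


Step 1: gamma * R * T = 1.4 * 287.05 * 215.5 = 86602.985
Step 2: a = sqrt(86602.985) = 294.28 m/s

294.28


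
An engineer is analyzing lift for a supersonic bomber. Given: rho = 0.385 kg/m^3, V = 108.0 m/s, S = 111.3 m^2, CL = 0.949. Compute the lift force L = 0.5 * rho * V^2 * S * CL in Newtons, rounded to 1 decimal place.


Step 1: Calculate dynamic pressure q = 0.5 * 0.385 * 108.0^2 = 0.5 * 0.385 * 11664.0 = 2245.32 Pa
Step 2: Multiply by wing area and lift coefficient: L = 2245.32 * 111.3 * 0.949
Step 3: L = 249904.116 * 0.949 = 237159.0 N

237159.0


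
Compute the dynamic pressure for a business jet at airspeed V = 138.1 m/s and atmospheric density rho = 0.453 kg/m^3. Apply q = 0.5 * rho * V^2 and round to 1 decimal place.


Step 1: V^2 = 138.1^2 = 19071.61
Step 2: q = 0.5 * 0.453 * 19071.61
Step 3: q = 4319.7 Pa

4319.7


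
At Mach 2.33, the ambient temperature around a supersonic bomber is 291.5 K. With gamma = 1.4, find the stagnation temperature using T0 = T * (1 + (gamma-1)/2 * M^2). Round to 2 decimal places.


Step 1: (gamma-1)/2 = 0.2
Step 2: M^2 = 5.4289
Step 3: 1 + 0.2 * 5.4289 = 2.08578
Step 4: T0 = 291.5 * 2.08578 = 608.00 K

608.00


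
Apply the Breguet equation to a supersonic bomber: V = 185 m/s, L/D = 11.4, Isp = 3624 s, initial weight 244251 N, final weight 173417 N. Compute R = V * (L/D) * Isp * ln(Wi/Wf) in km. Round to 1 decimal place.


Step 1: Coefficient = V * (L/D) * Isp = 185 * 11.4 * 3624 = 7643016.0 m
Step 2: Wi/Wf = 244251 / 173417 = 1.408461
Step 3: ln(1.408461) = 0.342497
Step 4: R = 7643016.0 * 0.342497 = 2617712.2 m = 2617.7 km

2617.7


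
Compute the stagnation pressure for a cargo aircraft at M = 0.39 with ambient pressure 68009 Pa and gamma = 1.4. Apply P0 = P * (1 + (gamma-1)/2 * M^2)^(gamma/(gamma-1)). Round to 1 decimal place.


Step 1: (gamma-1)/2 * M^2 = 0.2 * 0.1521 = 0.03042
Step 2: 1 + 0.03042 = 1.03042
Step 3: Exponent gamma/(gamma-1) = 3.5
Step 4: P0 = 68009 * 1.03042^3.5 = 75529.5 Pa

75529.5


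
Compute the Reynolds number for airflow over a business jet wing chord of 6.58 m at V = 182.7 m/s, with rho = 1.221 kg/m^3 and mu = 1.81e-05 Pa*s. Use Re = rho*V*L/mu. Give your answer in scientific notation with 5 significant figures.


Step 1: Numerator = rho * V * L = 1.221 * 182.7 * 6.58 = 1467.844686
Step 2: Re = 1467.844686 / 1.81e-05
Step 3: Re = 8.1096e+07

8.1096e+07


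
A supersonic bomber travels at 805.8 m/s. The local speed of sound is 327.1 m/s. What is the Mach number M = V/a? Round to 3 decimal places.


Step 1: M = V / a = 805.8 / 327.1
Step 2: M = 2.463

2.463


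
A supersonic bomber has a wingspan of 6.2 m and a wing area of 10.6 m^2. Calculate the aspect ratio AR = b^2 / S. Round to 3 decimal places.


Step 1: b^2 = 6.2^2 = 38.44
Step 2: AR = 38.44 / 10.6 = 3.626

3.626


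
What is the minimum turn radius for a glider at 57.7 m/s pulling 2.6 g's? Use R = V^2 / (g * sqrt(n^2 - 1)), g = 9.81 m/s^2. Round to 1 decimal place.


Step 1: V^2 = 57.7^2 = 3329.29
Step 2: n^2 - 1 = 2.6^2 - 1 = 5.76
Step 3: sqrt(5.76) = 2.4
Step 4: R = 3329.29 / (9.81 * 2.4) = 141.4 m

141.4


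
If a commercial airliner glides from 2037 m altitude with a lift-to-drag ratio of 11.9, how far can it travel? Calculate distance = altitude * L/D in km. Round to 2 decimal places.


Step 1: Glide distance = altitude * L/D = 2037 * 11.9 = 24240.3 m
Step 2: Convert to km: 24240.3 / 1000 = 24.24 km

24.24


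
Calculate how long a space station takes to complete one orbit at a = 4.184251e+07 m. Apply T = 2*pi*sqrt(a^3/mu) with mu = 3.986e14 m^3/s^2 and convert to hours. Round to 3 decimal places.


Step 1: a^3 / mu = 7.325768e+22 / 3.986e14 = 1.837875e+08
Step 2: sqrt(1.837875e+08) = 13556.8236 s
Step 3: T = 2*pi * 13556.8236 = 85180.03 s
Step 4: T in hours = 85180.03 / 3600 = 23.661 hours

23.661


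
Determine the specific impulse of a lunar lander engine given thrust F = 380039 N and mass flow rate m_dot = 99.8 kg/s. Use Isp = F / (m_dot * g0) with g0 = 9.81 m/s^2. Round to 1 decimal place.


Step 1: m_dot * g0 = 99.8 * 9.81 = 979.04
Step 2: Isp = 380039 / 979.04 = 388.2 s

388.2


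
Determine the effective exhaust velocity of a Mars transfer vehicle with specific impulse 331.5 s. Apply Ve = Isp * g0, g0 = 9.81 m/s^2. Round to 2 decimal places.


Step 1: Ve = Isp * g0 = 331.5 * 9.81
Step 2: Ve = 3252.02 m/s

3252.02


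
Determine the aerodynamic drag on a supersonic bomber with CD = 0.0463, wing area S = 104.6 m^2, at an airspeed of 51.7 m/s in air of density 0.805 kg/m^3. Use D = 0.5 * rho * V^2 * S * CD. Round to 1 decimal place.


Step 1: Dynamic pressure q = 0.5 * 0.805 * 51.7^2 = 1075.8382 Pa
Step 2: Drag D = q * S * CD = 1075.8382 * 104.6 * 0.0463
Step 3: D = 5210.3 N

5210.3


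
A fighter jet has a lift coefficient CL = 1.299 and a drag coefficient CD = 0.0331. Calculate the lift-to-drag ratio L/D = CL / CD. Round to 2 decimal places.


Step 1: L/D = CL / CD = 1.299 / 0.0331
Step 2: L/D = 39.24

39.24


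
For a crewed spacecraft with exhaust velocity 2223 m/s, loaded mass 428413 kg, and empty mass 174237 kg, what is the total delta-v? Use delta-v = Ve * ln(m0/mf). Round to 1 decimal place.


Step 1: Mass ratio m0/mf = 428413 / 174237 = 2.458795
Step 2: ln(2.458795) = 0.899671
Step 3: delta-v = 2223 * 0.899671 = 2000.0 m/s

2000.0


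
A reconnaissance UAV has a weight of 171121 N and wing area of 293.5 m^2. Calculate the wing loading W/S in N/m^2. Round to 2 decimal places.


Step 1: Wing loading = W / S = 171121 / 293.5
Step 2: Wing loading = 583.04 N/m^2

583.04


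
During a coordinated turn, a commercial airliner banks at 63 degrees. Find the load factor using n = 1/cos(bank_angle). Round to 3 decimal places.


Step 1: Convert 63 degrees to radians = 1.099557
Step 2: cos(63 deg) = 0.45399
Step 3: n = 1 / 0.45399 = 2.203

2.203


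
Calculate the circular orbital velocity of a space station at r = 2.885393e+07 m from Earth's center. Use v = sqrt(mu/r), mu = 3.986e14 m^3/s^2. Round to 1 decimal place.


Step 1: mu / r = 3.986e14 / 2.885393e+07 = 13814409.337
Step 2: v = sqrt(13814409.337) = 3716.8 m/s

3716.8


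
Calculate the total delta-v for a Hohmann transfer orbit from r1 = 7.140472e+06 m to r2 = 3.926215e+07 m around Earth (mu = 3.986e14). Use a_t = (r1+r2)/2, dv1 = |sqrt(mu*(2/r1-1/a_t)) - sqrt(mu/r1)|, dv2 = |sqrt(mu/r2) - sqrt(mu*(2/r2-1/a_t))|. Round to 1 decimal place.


Step 1: Transfer semi-major axis a_t = (7.140472e+06 + 3.926215e+07) / 2 = 2.320131e+07 m
Step 2: v1 (circular at r1) = sqrt(mu/r1) = 7471.46 m/s
Step 3: v_t1 = sqrt(mu*(2/r1 - 1/a_t)) = 9719.32 m/s
Step 4: dv1 = |9719.32 - 7471.46| = 2247.87 m/s
Step 5: v2 (circular at r2) = 3186.26 m/s, v_t2 = 1767.62 m/s
Step 6: dv2 = |3186.26 - 1767.62| = 1418.64 m/s
Step 7: Total delta-v = 2247.87 + 1418.64 = 3666.5 m/s

3666.5


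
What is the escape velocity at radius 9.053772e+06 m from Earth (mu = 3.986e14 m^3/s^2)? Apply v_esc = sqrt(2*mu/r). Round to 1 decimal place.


Step 1: 2*mu/r = 2 * 3.986e14 / 9.053772e+06 = 88051698.2314
Step 2: v_esc = sqrt(88051698.2314) = 9383.6 m/s

9383.6


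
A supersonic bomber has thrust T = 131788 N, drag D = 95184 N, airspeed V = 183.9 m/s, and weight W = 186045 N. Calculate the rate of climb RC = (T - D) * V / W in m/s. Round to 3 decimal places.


Step 1: Excess thrust = T - D = 131788 - 95184 = 36604 N
Step 2: Excess power = 36604 * 183.9 = 6731475.6 W
Step 3: RC = 6731475.6 / 186045 = 36.182 m/s

36.182


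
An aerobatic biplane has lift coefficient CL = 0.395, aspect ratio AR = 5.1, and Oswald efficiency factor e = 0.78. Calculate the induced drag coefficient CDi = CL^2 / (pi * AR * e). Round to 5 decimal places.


Step 1: CL^2 = 0.395^2 = 0.156025
Step 2: pi * AR * e = 3.14159 * 5.1 * 0.78 = 12.497256
Step 3: CDi = 0.156025 / 12.497256 = 0.01248

0.01248


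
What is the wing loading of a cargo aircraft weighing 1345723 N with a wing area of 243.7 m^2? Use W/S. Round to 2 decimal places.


Step 1: Wing loading = W / S = 1345723 / 243.7
Step 2: Wing loading = 5522.05 N/m^2

5522.05


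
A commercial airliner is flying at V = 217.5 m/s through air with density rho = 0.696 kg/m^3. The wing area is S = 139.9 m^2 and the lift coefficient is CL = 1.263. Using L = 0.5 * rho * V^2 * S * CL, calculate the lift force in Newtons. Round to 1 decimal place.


Step 1: Calculate dynamic pressure q = 0.5 * 0.696 * 217.5^2 = 0.5 * 0.696 * 47306.25 = 16462.575 Pa
Step 2: Multiply by wing area and lift coefficient: L = 16462.575 * 139.9 * 1.263
Step 3: L = 2303114.2425 * 1.263 = 2908833.3 N

2908833.3


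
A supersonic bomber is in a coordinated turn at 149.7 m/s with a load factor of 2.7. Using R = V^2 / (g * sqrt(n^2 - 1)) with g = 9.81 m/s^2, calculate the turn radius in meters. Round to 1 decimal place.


Step 1: V^2 = 149.7^2 = 22410.09
Step 2: n^2 - 1 = 2.7^2 - 1 = 6.29
Step 3: sqrt(6.29) = 2.507987
Step 4: R = 22410.09 / (9.81 * 2.507987) = 910.9 m

910.9


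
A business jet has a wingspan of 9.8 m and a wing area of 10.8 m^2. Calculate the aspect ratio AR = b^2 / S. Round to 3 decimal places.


Step 1: b^2 = 9.8^2 = 96.04
Step 2: AR = 96.04 / 10.8 = 8.893

8.893


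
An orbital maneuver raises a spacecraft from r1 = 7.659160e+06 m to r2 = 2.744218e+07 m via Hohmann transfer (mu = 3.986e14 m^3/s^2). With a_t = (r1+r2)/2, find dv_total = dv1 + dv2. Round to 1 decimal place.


Step 1: Transfer semi-major axis a_t = (7.659160e+06 + 2.744218e+07) / 2 = 1.755067e+07 m
Step 2: v1 (circular at r1) = sqrt(mu/r1) = 7214.03 m/s
Step 3: v_t1 = sqrt(mu*(2/r1 - 1/a_t)) = 9020.71 m/s
Step 4: dv1 = |9020.71 - 7214.03| = 1806.67 m/s
Step 5: v2 (circular at r2) = 3811.18 m/s, v_t2 = 2517.69 m/s
Step 6: dv2 = |3811.18 - 2517.69| = 1293.48 m/s
Step 7: Total delta-v = 1806.67 + 1293.48 = 3100.2 m/s

3100.2


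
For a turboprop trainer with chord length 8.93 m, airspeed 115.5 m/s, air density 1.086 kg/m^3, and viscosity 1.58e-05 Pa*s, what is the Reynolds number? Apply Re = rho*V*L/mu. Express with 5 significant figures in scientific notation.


Step 1: Numerator = rho * V * L = 1.086 * 115.5 * 8.93 = 1120.11669
Step 2: Re = 1120.11669 / 1.58e-05
Step 3: Re = 7.0893e+07

7.0893e+07


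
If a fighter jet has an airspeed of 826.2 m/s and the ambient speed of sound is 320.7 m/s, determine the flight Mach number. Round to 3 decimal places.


Step 1: M = V / a = 826.2 / 320.7
Step 2: M = 2.576

2.576


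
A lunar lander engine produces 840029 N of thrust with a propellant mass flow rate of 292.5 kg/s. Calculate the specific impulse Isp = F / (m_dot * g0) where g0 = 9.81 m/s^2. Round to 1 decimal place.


Step 1: m_dot * g0 = 292.5 * 9.81 = 2869.43
Step 2: Isp = 840029 / 2869.43 = 292.8 s

292.8


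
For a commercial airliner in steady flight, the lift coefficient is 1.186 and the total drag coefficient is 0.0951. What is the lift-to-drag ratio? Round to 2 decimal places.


Step 1: L/D = CL / CD = 1.186 / 0.0951
Step 2: L/D = 12.47

12.47


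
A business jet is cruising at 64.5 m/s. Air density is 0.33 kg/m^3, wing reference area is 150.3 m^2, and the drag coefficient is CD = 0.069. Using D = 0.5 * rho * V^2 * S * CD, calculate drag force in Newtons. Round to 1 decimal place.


Step 1: Dynamic pressure q = 0.5 * 0.33 * 64.5^2 = 686.4413 Pa
Step 2: Drag D = q * S * CD = 686.4413 * 150.3 * 0.069
Step 3: D = 7118.9 N

7118.9


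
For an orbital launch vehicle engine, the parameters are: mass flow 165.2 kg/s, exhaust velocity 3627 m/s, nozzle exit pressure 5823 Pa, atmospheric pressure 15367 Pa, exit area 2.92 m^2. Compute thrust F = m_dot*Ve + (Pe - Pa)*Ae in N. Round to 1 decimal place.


Step 1: Momentum thrust = m_dot * Ve = 165.2 * 3627 = 599180.4 N
Step 2: Pressure thrust = (Pe - Pa) * Ae = (5823 - 15367) * 2.92 = -27868.48 N
Step 3: Total thrust F = 599180.4 + -27868.48 = 571311.9 N

571311.9


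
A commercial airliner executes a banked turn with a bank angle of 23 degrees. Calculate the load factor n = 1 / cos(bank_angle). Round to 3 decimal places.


Step 1: Convert 23 degrees to radians = 0.401426
Step 2: cos(23 deg) = 0.920505
Step 3: n = 1 / 0.920505 = 1.086

1.086


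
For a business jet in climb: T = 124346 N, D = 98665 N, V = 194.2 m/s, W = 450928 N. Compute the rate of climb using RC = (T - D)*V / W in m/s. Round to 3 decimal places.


Step 1: Excess thrust = T - D = 124346 - 98665 = 25681 N
Step 2: Excess power = 25681 * 194.2 = 4987250.2 W
Step 3: RC = 4987250.2 / 450928 = 11.060 m/s

11.060


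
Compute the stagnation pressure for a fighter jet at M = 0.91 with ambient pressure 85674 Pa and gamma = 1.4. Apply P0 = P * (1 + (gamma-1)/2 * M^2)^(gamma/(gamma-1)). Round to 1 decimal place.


Step 1: (gamma-1)/2 * M^2 = 0.2 * 0.8281 = 0.16562
Step 2: 1 + 0.16562 = 1.16562
Step 3: Exponent gamma/(gamma-1) = 3.5
Step 4: P0 = 85674 * 1.16562^3.5 = 146486.8 Pa

146486.8


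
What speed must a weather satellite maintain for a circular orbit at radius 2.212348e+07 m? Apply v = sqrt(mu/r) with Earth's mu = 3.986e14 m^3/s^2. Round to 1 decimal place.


Step 1: mu / r = 3.986e14 / 2.212348e+07 = 18017056.991
Step 2: v = sqrt(18017056.991) = 4244.7 m/s

4244.7


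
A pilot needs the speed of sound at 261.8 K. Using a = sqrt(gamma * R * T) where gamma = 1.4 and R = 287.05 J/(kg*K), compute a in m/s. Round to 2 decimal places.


Step 1: gamma * R * T = 1.4 * 287.05 * 261.8 = 105209.566
Step 2: a = sqrt(105209.566) = 324.36 m/s

324.36


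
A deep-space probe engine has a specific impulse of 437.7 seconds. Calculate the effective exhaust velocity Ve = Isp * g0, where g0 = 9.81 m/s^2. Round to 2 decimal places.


Step 1: Ve = Isp * g0 = 437.7 * 9.81
Step 2: Ve = 4293.84 m/s

4293.84


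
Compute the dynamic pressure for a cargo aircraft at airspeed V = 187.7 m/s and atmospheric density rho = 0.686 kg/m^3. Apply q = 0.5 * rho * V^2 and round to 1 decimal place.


Step 1: V^2 = 187.7^2 = 35231.29
Step 2: q = 0.5 * 0.686 * 35231.29
Step 3: q = 12084.3 Pa

12084.3


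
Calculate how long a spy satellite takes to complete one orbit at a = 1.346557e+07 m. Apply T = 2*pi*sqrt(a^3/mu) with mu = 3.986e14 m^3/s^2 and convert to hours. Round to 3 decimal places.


Step 1: a^3 / mu = 2.441598e+21 / 3.986e14 = 6.125435e+06
Step 2: sqrt(6.125435e+06) = 2474.9616 s
Step 3: T = 2*pi * 2474.9616 = 15550.64 s
Step 4: T in hours = 15550.64 / 3600 = 4.320 hours

4.320


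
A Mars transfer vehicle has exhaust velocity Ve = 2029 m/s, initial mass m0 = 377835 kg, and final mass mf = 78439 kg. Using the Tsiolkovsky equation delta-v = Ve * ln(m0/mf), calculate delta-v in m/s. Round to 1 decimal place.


Step 1: Mass ratio m0/mf = 377835 / 78439 = 4.816928
Step 2: ln(4.816928) = 1.572136
Step 3: delta-v = 2029 * 1.572136 = 3189.9 m/s

3189.9


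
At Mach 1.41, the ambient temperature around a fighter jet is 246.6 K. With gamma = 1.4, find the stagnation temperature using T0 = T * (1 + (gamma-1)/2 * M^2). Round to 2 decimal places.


Step 1: (gamma-1)/2 = 0.2
Step 2: M^2 = 1.9881
Step 3: 1 + 0.2 * 1.9881 = 1.39762
Step 4: T0 = 246.6 * 1.39762 = 344.65 K

344.65


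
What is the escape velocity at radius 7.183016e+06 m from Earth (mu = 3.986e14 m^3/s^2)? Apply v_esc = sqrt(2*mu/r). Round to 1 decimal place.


Step 1: 2*mu/r = 2 * 3.986e14 / 7.183016e+06 = 110984021.1967
Step 2: v_esc = sqrt(110984021.1967) = 10534.9 m/s

10534.9


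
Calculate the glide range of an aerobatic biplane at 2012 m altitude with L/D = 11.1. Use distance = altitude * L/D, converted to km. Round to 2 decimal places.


Step 1: Glide distance = altitude * L/D = 2012 * 11.1 = 22333.2 m
Step 2: Convert to km: 22333.2 / 1000 = 22.33 km

22.33


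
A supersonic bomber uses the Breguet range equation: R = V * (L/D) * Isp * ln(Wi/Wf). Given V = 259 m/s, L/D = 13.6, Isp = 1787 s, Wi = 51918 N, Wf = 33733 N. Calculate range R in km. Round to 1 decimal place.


Step 1: Coefficient = V * (L/D) * Isp = 259 * 13.6 * 1787 = 6294528.8 m
Step 2: Wi/Wf = 51918 / 33733 = 1.539086
Step 3: ln(1.539086) = 0.431189
Step 4: R = 6294528.8 * 0.431189 = 2714131.4 m = 2714.1 km

2714.1


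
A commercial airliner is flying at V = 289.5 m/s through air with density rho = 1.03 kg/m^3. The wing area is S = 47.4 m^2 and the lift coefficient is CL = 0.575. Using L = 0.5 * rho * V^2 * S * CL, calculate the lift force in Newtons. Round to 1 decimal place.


Step 1: Calculate dynamic pressure q = 0.5 * 1.03 * 289.5^2 = 0.5 * 1.03 * 83810.25 = 43162.2787 Pa
Step 2: Multiply by wing area and lift coefficient: L = 43162.2787 * 47.4 * 0.575
Step 3: L = 2045892.0127 * 0.575 = 1176387.9 N

1176387.9


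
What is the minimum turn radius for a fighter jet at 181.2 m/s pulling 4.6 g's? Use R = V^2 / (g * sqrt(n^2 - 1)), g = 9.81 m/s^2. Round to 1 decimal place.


Step 1: V^2 = 181.2^2 = 32833.44
Step 2: n^2 - 1 = 4.6^2 - 1 = 20.16
Step 3: sqrt(20.16) = 4.489989
Step 4: R = 32833.44 / (9.81 * 4.489989) = 745.4 m

745.4


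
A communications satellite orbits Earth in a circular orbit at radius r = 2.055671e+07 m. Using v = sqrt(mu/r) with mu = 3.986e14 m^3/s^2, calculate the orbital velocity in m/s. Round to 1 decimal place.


Step 1: mu / r = 3.986e14 / 2.055671e+07 = 19390262.3523
Step 2: v = sqrt(19390262.3523) = 4403.4 m/s

4403.4


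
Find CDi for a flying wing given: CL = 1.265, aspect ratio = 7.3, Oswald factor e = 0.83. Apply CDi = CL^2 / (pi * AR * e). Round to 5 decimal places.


Step 1: CL^2 = 1.265^2 = 1.600225
Step 2: pi * AR * e = 3.14159 * 7.3 * 0.83 = 19.03491
Step 3: CDi = 1.600225 / 19.03491 = 0.08407

0.08407


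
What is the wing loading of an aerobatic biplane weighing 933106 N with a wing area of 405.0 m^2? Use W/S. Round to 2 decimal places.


Step 1: Wing loading = W / S = 933106 / 405.0
Step 2: Wing loading = 2303.97 N/m^2

2303.97


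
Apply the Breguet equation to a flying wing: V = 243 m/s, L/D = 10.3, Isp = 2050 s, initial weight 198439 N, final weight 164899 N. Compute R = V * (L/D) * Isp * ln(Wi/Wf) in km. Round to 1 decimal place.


Step 1: Coefficient = V * (L/D) * Isp = 243 * 10.3 * 2050 = 5130945.0 m
Step 2: Wi/Wf = 198439 / 164899 = 1.203397
Step 3: ln(1.203397) = 0.185149
Step 4: R = 5130945.0 * 0.185149 = 949987.2 m = 950.0 km

950.0


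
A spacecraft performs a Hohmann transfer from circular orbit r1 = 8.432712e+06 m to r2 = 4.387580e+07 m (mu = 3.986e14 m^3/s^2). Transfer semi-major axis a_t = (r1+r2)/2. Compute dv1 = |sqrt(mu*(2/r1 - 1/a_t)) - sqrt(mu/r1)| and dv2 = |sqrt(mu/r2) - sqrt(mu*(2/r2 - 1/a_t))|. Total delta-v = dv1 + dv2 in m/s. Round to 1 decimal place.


Step 1: Transfer semi-major axis a_t = (8.432712e+06 + 4.387580e+07) / 2 = 2.615426e+07 m
Step 2: v1 (circular at r1) = sqrt(mu/r1) = 6875.19 m/s
Step 3: v_t1 = sqrt(mu*(2/r1 - 1/a_t)) = 8904.84 m/s
Step 4: dv1 = |8904.84 - 6875.19| = 2029.65 m/s
Step 5: v2 (circular at r2) = 3014.09 m/s, v_t2 = 1711.47 m/s
Step 6: dv2 = |3014.09 - 1711.47| = 1302.62 m/s
Step 7: Total delta-v = 2029.65 + 1302.62 = 3332.3 m/s

3332.3
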